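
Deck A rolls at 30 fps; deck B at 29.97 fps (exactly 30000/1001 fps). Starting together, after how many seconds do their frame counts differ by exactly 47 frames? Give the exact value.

The gap grows by |30000/1001 − 30| = 30/1001 frames per second.
Time for a 47-frame gap: 47 ÷ (30/1001) = 47047/30 s.

47047/30 seconds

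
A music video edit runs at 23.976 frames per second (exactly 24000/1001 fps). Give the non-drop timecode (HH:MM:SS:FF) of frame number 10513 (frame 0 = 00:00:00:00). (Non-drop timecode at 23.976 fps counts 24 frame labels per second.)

10513 ÷ 24 = 438 full seconds, remainder 1 frame.
438 s = 0 h 7 min 18 s.
Timecode: 00:07:18:01.

00:07:18:01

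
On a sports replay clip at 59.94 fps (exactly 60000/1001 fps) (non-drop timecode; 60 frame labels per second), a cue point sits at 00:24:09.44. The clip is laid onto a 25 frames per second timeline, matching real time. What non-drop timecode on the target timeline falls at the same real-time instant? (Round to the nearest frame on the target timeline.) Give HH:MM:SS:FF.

00:24:11:05

Source frame index: (0×3600 + 24×60 + 9) × 60 + 44 = 86984.
Real time: 86984 / (60000/1001) = 10883873/7500 s.
Target frame: (10883873/7500) × (25) = 10883873/300 ≈ 36279.577 → 36280.
At 25 labels/s: frame 36280 → 00:24:11:05.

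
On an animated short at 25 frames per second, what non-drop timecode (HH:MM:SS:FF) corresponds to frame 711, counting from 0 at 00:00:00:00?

711 ÷ 25 = 28 full seconds, remainder 11 frames.
28 s = 0 h 0 min 28 s.
Timecode: 00:00:28:11.

00:00:28:11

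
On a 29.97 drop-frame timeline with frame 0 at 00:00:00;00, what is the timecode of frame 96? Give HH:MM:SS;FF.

00:00:03;06

Each 10-minute DF block holds 10 × 60 × 30 − 9 × 2 = 17982 frames. 96 ÷ 17982 → 0 full blocks, remainder 96.
Within the partial block the first minute is 1800 frames and each further minute 1798, so 0 further minute boundaries passed. Total skipped labels = 18 × 0 + 2 × 0 = 0.
Non-drop label index = 96 + 0 = 96; at 30 labels/s that is 00:00:03:06, i.e. DF 00:00:03;06.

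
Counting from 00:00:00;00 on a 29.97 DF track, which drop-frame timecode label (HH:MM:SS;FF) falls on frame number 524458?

04:51:39;12

Ten DF minutes hold 17982 frames, so frame 524458 lies in block 29 (frames 521478–539459) with 2980 frames into that block.
The block's first minute is 1800 frames and the rest 1798 each; 2980 frames reaches minute 1, so 29 × 18 + 1 × 2 = 524 labels have been skipped so far.
Adding those back, label number 524458 + 524 = 524982 at 30 labels/s is 17499 s + 12 f = 4 h 51 min 39 s frame 12, i.e. 04:51:39;12.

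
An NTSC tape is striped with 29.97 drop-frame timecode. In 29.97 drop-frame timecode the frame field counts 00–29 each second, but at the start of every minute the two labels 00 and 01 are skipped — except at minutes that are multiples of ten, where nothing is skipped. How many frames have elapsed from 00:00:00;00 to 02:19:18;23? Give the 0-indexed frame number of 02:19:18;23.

250511

As if non-drop at 30 labels/s: (2 × 3600 + 19 × 60 + 18) × 30 + 23 = 250763.
Minute boundaries passed: 139; those not divisible by 10: 139 − 13 = 126; dropped labels = 2 × 126 = 252.
Actual frame index = 250763 − 252 = 250511.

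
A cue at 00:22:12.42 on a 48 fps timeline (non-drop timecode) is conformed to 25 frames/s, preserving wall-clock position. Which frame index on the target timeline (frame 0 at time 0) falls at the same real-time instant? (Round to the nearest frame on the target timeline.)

frame 33322

Source frame index: (0×3600 + 22×60 + 12) × 48 + 42 = 63978.
Real time: 63978 / (48) = 10663/8 s.
Target frame: (10663/8) × (25) = 266575/8 ≈ 33321.875 → 33322.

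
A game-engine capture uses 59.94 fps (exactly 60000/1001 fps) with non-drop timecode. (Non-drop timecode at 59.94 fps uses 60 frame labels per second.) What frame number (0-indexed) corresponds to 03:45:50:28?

Total seconds to the label: (3 × 3600 + 45 × 60 + 50) = 13550.
Frame index = 13550 × 60 + 28 = 813028.

813028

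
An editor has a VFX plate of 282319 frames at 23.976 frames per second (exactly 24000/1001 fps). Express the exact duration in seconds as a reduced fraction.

282601319/24000 seconds

Running time = 282319 ÷ (24000/1001) = 282319 × 1001/24000 = 282601319/24000 s.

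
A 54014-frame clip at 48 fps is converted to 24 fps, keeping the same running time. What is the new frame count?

Frames at target rate = 54014 × (24) / (48) = 27007.

27007 frames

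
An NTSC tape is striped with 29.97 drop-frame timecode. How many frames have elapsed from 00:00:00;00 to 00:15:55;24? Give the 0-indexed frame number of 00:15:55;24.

28646

Complete 10-minute blocks: 1, each 17982 frames → 17982.
Remaining 5 whole minutes in the current block: 1800 + 4 × 1798 = 8992 frames.
Within the current minute: 55 × 30 + 24 − 2 = 1672 (labels ;00/;01 skipped at this minute). Total = 17982 + 8992 + 1672 = 28646.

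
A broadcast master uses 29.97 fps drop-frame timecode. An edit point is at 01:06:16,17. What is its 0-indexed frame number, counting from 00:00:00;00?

As if non-drop at 30 labels/s: (1 × 3600 + 6 × 60 + 16) × 30 + 17 = 119297.
Minute boundaries passed: 66; those not divisible by 10: 66 − 6 = 60; dropped labels = 2 × 60 = 120.
Actual frame index = 119297 − 120 = 119177.

119177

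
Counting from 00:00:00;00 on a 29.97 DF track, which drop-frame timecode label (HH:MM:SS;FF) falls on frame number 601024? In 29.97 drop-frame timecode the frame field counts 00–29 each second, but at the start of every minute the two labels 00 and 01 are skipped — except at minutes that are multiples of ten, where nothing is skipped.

05:34:14;06

Ten DF minutes hold 17982 frames, so frame 601024 lies in block 33 (frames 593406–611387) with 7618 frames into that block.
The block's first minute is 1800 frames and the rest 1798 each; 7618 frames reaches minute 4, so 33 × 18 + 4 × 2 = 602 labels have been skipped so far.
Adding those back, label number 601024 + 602 = 601626 at 30 labels/s is 20054 s + 6 f = 5 h 34 min 14 s frame 6, i.e. 05:34:14;06.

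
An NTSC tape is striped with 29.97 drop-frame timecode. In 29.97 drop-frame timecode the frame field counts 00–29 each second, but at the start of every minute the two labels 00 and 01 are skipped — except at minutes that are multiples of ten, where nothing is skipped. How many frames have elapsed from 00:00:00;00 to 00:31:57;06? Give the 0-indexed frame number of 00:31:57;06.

As if non-drop at 30 labels/s: (0 × 3600 + 31 × 60 + 57) × 30 + 6 = 57516.
Minute boundaries passed: 31; those not divisible by 10: 31 − 3 = 28; dropped labels = 2 × 28 = 56.
Actual frame index = 57516 − 56 = 57460.

57460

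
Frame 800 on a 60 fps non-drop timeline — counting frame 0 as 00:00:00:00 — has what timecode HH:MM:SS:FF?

800 ÷ 60 = 13 full seconds, remainder 20 frames.
13 s = 0 h 0 min 13 s.
Timecode: 00:00:13:20.

00:00:13:20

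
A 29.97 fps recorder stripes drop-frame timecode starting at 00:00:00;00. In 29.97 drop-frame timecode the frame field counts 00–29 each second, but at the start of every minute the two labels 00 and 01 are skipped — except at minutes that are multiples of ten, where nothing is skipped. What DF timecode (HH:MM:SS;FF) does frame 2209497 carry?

20:28:43;19

Each 10-minute DF block holds 10 × 60 × 30 − 9 × 2 = 17982 frames. 2209497 ÷ 17982 → 122 full blocks, remainder 15693.
Within the partial block the first minute is 1800 frames and each further minute 1798, so 8 further minute boundaries passed. Total skipped labels = 18 × 122 + 2 × 8 = 2212.
Non-drop label index = 2209497 + 2212 = 2211709; at 30 labels/s that is 20:28:43:19, i.e. DF 20:28:43;19.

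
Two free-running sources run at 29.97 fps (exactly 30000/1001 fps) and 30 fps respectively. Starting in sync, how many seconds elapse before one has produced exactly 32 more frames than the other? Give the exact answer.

The gap grows by |30 − 30000/1001| = 30/1001 frames per second.
Time for a 32-frame gap: 32 ÷ (30/1001) = 16016/15 s.

16016/15 seconds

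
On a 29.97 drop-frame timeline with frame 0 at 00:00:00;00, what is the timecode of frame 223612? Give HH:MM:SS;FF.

02:04:21;06

Ten DF minutes hold 17982 frames, so frame 223612 lies in block 12 (frames 215784–233765) with 7828 frames into that block.
The block's first minute is 1800 frames and the rest 1798 each; 7828 frames reaches minute 4, so 12 × 18 + 4 × 2 = 224 labels have been skipped so far.
Adding those back, label number 223612 + 224 = 223836 at 30 labels/s is 7461 s + 6 f = 2 h 4 min 21 s frame 6, i.e. 02:04:21;06.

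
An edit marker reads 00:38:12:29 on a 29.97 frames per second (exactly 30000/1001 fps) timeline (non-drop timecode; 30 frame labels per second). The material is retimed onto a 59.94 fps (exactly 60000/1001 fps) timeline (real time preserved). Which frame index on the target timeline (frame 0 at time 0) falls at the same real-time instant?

Source frame index: (0×3600 + 38×60 + 12) × 30 + 29 = 68789.
Real time: 68789 / (30000/1001) = 68857789/30000 s.
Target frame: (68857789/30000) × (60000/1001) = 137578.

frame 137578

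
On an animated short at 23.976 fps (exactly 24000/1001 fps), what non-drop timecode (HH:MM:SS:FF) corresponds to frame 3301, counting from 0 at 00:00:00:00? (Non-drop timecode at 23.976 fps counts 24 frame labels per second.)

00:02:17:13

3301 ÷ 24 = 137 full seconds, remainder 13 frames.
137 s = 0 h 2 min 17 s.
Timecode: 00:02:17:13.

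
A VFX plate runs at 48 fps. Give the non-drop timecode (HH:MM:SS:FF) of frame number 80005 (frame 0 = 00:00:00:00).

80005 ÷ 48 = 1666 full seconds, remainder 37 frames.
1666 s = 0 h 27 min 46 s.
Timecode: 00:27:46:37.

00:27:46:37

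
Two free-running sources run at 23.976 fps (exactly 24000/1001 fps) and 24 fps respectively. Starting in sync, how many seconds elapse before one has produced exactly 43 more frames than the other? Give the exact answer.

The gap grows by |24 − 24000/1001| = 24/1001 frames per second.
Time for a 43-frame gap: 43 ÷ (24/1001) = 43043/24 s.

43043/24 seconds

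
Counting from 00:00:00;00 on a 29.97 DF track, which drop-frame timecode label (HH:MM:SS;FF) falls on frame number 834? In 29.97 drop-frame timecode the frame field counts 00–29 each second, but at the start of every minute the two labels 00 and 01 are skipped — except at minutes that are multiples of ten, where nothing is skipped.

Ten DF minutes hold 17982 frames, so frame 834 lies in block 0 (frames 0–17981) with 834 frames into that block.
The block's first minute is 1800 frames and the rest 1798 each; 834 frames reaches minute 0, so 0 × 18 + 0 × 2 = 0 labels have been skipped so far.
Adding those back, label number 834 + 0 = 834 at 30 labels/s is 27 s + 24 f = 0 h 0 min 27 s frame 24, i.e. 00:00:27;24.

00:00:27;24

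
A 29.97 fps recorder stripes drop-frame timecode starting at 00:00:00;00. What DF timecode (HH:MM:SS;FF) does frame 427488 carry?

03:57:43;26

Ten DF minutes hold 17982 frames, so frame 427488 lies in block 23 (frames 413586–431567) with 13902 frames into that block.
The block's first minute is 1800 frames and the rest 1798 each; 13902 frames reaches minute 7, so 23 × 18 + 7 × 2 = 428 labels have been skipped so far.
Adding those back, label number 427488 + 428 = 427916 at 30 labels/s is 14263 s + 26 f = 3 h 57 min 43 s frame 26, i.e. 03:57:43;26.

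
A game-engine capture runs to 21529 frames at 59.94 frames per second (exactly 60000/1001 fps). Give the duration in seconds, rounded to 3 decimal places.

359.175 seconds

Running time = 21529 × 1001/60000 = 21550529/60000 s ≈ 359.175 s.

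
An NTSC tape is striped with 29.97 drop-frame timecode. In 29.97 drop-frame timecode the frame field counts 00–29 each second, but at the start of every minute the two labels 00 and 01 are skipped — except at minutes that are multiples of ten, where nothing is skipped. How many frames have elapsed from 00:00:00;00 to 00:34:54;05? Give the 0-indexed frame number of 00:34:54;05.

62763

As if non-drop at 30 labels/s: (0 × 3600 + 34 × 60 + 54) × 30 + 5 = 62825.
Minute boundaries passed: 34; those not divisible by 10: 34 − 3 = 31; dropped labels = 2 × 31 = 62.
Actual frame index = 62825 − 62 = 62763.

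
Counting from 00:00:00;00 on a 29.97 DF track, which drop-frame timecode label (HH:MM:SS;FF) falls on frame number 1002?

Ten DF minutes hold 17982 frames, so frame 1002 lies in block 0 (frames 0–17981) with 1002 frames into that block.
The block's first minute is 1800 frames and the rest 1798 each; 1002 frames reaches minute 0, so 0 × 18 + 0 × 2 = 0 labels have been skipped so far.
Adding those back, label number 1002 + 0 = 1002 at 30 labels/s is 33 s + 12 f = 0 h 0 min 33 s frame 12, i.e. 00:00:33;12.

00:00:33;12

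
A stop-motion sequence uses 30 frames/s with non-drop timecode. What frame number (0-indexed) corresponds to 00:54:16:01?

Total seconds to the label: (0 × 3600 + 54 × 60 + 16) = 3256.
Frame index = 3256 × 30 + 1 = 97681.

97681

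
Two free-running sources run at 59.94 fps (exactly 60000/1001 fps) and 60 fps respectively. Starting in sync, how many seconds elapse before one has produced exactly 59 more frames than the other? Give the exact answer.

The gap grows by |60 − 60000/1001| = 60/1001 frames per second.
Time for a 59-frame gap: 59 ÷ (60/1001) = 59059/60 s.

59059/60 seconds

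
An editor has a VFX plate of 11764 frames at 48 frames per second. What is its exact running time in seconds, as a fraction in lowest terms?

2941/12 seconds

Running time = 11764 ÷ (48) = 11764 × 1/48 = 2941/12 s.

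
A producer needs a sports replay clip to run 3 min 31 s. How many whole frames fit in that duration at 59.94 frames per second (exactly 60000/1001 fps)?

12647 frames

3 min 31 s = 211 s.
Frames = 211 × 60000/1001 = 12660000/1001 ≈ 12647.3526.
Complete frames: 12647.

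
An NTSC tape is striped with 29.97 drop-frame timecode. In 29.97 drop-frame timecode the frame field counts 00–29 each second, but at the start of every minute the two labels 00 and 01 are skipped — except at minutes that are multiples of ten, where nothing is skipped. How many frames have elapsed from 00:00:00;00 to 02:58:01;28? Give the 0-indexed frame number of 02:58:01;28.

Complete 10-minute blocks: 17, each 17982 frames → 305694.
Remaining 8 whole minutes in the current block: 1800 + 7 × 1798 = 14386 frames.
Within the current minute: 1 × 30 + 28 − 2 = 56 (labels ;00/;01 skipped at this minute). Total = 305694 + 14386 + 56 = 320136.

320136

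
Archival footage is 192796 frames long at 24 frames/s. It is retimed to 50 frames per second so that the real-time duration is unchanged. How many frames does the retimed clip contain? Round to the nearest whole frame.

401658 frames

Frames at target rate = 192796 × (50) / (24) = 1204975/3 ≈ 401658.333.
Nearest whole frame: 401658.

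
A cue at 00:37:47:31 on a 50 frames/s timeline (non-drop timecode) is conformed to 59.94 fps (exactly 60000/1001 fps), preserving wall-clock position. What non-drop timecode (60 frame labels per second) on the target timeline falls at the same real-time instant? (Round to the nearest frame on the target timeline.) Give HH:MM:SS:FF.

Source frame index: (0×3600 + 37×60 + 47) × 50 + 31 = 113381.
Real time: 113381 / (50) = 113381/50 s.
Target frame: (113381/50) × (60000/1001) = 136057200/1001 ≈ 135921.279 → 135921.
At 60 labels/s: frame 135921 → 00:37:45:21.

00:37:45:21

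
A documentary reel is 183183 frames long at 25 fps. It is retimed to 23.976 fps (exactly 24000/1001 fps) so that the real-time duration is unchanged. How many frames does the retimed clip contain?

Target frames = source frames × (target rate / source rate) = 183183 × (24000/1001)/(25) = 183183 × 960/1001 = 175680.

175680 frames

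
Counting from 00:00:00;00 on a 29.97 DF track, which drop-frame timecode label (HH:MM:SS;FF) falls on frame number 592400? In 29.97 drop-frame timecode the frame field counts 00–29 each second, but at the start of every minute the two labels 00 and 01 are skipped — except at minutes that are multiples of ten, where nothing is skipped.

05:29:26;14

Ten DF minutes hold 17982 frames, so frame 592400 lies in block 32 (frames 575424–593405) with 16976 frames into that block.
The block's first minute is 1800 frames and the rest 1798 each; 16976 frames reaches minute 9, so 32 × 18 + 9 × 2 = 594 labels have been skipped so far.
Adding those back, label number 592400 + 594 = 592994 at 30 labels/s is 19766 s + 14 f = 5 h 29 min 26 s frame 14, i.e. 05:29:26;14.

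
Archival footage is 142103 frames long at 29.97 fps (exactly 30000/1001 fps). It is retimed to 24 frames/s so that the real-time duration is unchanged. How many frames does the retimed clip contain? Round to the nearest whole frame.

Frames at target rate = 142103 × (24) / (30000/1001) = 142245103/1250 ≈ 113796.082.
Nearest whole frame: 113796.

113796 frames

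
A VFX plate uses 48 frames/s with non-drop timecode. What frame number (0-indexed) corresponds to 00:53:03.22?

Total seconds to the label: (0 × 3600 + 53 × 60 + 3) = 3183.
Frame index = 3183 × 48 + 22 = 152806.

frame 152806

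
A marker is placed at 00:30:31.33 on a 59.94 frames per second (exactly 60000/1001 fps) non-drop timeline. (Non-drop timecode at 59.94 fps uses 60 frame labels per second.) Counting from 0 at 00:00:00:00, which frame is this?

Total seconds to the label: (0 × 3600 + 30 × 60 + 31) = 1831.
Frame index = 1831 × 60 + 33 = 109893.

109893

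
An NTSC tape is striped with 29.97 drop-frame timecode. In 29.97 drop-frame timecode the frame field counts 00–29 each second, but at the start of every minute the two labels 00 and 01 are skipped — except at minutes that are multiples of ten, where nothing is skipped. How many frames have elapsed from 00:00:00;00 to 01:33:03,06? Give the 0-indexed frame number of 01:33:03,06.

Complete 10-minute blocks: 9, each 17982 frames → 161838.
Remaining 3 whole minutes in the current block: 1800 + 2 × 1798 = 5396 frames.
Within the current minute: 3 × 30 + 6 − 2 = 94 (labels ;00/;01 skipped at this minute). Total = 161838 + 5396 + 94 = 167328.

167328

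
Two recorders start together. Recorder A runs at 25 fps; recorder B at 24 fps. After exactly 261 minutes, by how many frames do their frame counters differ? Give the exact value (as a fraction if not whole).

261 min = 15660 s.
A emits 25 × 15660 = 391500 frames; B emits 24 × 15660 = 375840.
Difference = 15660 frames; B is behind A.

15660 frames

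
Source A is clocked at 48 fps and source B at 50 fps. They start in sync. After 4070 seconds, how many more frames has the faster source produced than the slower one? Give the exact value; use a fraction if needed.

8140 frames

A emits 48 × 4070 = 195360 frames; B emits 50 × 4070 = 203500.
Difference = 8140 frames; B is ahead of A.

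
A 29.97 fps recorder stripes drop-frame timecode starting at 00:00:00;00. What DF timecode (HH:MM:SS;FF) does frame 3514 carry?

Each 10-minute DF block holds 10 × 60 × 30 − 9 × 2 = 17982 frames. 3514 ÷ 17982 → 0 full blocks, remainder 3514.
Within the partial block the first minute is 1800 frames and each further minute 1798, so 1 further minute boundary passed. Total skipped labels = 18 × 0 + 2 × 1 = 2.
Non-drop label index = 3514 + 2 = 3516; at 30 labels/s that is 00:01:57:06, i.e. DF 00:01:57;06.

00:01:57;06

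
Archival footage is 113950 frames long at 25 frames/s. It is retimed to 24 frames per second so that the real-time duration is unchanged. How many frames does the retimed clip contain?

109392 frames

Target frames = source frames × (target rate / source rate) = 113950 × (24)/(25) = 113950 × 24/25 = 109392.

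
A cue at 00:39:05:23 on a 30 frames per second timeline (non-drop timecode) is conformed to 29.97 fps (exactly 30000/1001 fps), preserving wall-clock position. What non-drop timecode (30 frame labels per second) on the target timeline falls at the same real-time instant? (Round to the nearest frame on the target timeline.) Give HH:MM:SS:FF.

00:39:03:13

Source frame index: (0×3600 + 39×60 + 5) × 30 + 23 = 70373.
Real time: 70373 / (30) = 70373/30 s.
Target frame: (70373/30) × (30000/1001) = 70373000/1001 ≈ 70302.697 → 70303.
At 30 labels/s: frame 70303 → 00:39:03:13.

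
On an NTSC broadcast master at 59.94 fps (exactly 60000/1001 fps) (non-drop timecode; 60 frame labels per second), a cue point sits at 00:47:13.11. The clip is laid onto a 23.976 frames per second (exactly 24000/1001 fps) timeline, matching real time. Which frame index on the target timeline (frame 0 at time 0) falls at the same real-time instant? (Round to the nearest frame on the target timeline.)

frame 67996

Source frame index: (0×3600 + 47×60 + 13) × 60 + 11 = 169991.
Real time: 169991 / (60000/1001) = 170160991/60000 s.
Target frame: (170160991/60000) × (24000/1001) = 339982/5 ≈ 67996.400 → 67996.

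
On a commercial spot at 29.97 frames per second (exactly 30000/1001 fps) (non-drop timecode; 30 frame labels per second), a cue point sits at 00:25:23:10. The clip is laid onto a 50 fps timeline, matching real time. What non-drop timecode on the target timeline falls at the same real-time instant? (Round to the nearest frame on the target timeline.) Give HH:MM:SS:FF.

00:25:24:43

Source frame index: (0×3600 + 25×60 + 23) × 30 + 10 = 45700.
Real time: 45700 / (30000/1001) = 457457/300 s.
Target frame: (457457/300) × (50) = 457457/6 ≈ 76242.833 → 76243.
At 50 labels/s: frame 76243 → 00:25:24:43.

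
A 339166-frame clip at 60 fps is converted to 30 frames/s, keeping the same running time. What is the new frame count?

169583 frames

Target frames = source frames × (target rate / source rate) = 339166 × (30)/(60) = 339166 × 1/2 = 169583.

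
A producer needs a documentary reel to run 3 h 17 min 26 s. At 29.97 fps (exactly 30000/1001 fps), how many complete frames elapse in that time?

355024 frames

3 h 17 min 26 s = 11846 s.
Frames = 11846 × 30000/1001 = 355380000/1001 ≈ 355024.9750.
Complete frames: 355024.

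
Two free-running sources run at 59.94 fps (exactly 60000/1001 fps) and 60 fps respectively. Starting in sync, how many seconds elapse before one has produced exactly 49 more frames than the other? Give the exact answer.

49049/60 seconds

The gap grows by |60 − 60000/1001| = 60/1001 frames per second.
Time for a 49-frame gap: 49 ÷ (60/1001) = 49049/60 s.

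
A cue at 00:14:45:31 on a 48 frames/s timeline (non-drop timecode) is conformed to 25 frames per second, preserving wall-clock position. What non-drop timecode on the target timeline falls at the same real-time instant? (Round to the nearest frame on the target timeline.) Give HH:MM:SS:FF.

00:14:45:16

Source frame index: (0×3600 + 14×60 + 45) × 48 + 31 = 42511.
Real time: 42511 / (48) = 42511/48 s.
Target frame: (42511/48) × (25) = 1062775/48 ≈ 22141.146 → 22141.
At 25 labels/s: frame 22141 → 00:14:45:16.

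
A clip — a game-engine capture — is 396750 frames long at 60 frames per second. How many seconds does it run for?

6612.5 seconds

Running time = 396750 / (60) = 6612.5 s.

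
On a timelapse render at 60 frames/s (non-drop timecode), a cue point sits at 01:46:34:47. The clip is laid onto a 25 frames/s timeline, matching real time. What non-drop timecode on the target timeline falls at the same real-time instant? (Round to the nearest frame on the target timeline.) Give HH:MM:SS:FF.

01:46:34:20

Source frame index: (1×3600 + 46×60 + 34) × 60 + 47 = 383687.
Real time: 383687 / (60) = 383687/60 s.
Target frame: (383687/60) × (25) = 1918435/12 ≈ 159869.583 → 159870.
At 25 labels/s: frame 159870 → 01:46:34:20.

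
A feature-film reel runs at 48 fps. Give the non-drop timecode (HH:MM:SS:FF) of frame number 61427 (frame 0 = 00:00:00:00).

61427 ÷ 48 = 1279 full seconds, remainder 35 frames.
1279 s = 0 h 21 min 19 s.
Timecode: 00:21:19:35.

00:21:19:35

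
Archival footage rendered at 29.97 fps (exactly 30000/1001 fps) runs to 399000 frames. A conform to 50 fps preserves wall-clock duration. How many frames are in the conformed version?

Target frames = source frames × (target rate / source rate) = 399000 × (50)/(30000/1001) = 399000 × 1001/600 = 665665.

665665 frames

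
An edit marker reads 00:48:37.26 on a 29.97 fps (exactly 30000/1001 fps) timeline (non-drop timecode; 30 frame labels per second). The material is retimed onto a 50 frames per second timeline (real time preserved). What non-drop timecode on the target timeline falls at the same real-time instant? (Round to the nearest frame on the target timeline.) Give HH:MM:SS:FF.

Source frame index: (0×3600 + 48×60 + 37) × 30 + 26 = 87536.
Real time: 87536 / (30000/1001) = 5476471/1875 s.
Target frame: (5476471/1875) × (50) = 10952942/75 ≈ 146039.227 → 146039.
At 50 labels/s: frame 146039 → 00:48:40:39.

00:48:40:39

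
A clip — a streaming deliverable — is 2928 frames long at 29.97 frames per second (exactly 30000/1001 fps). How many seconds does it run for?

97.6976 seconds

Running time = 2928 / (30000/1001) = 97.6976 s.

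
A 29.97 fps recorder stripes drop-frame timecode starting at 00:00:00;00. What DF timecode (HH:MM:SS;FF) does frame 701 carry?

00:00:23;11

Each 10-minute DF block holds 10 × 60 × 30 − 9 × 2 = 17982 frames. 701 ÷ 17982 → 0 full blocks, remainder 701.
Within the partial block the first minute is 1800 frames and each further minute 1798, so 0 further minute boundaries passed. Total skipped labels = 18 × 0 + 2 × 0 = 0.
Non-drop label index = 701 + 0 = 701; at 30 labels/s that is 00:00:23:11, i.e. DF 00:00:23;11.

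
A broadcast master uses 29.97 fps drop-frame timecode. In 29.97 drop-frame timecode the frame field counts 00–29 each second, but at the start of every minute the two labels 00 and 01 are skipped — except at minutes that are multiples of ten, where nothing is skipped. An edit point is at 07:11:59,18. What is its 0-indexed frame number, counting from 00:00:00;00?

As if non-drop at 30 labels/s: (7 × 3600 + 11 × 60 + 59) × 30 + 18 = 777588.
Minute boundaries passed: 431; those not divisible by 10: 431 − 43 = 388; dropped labels = 2 × 388 = 776.
Actual frame index = 777588 − 776 = 776812.

776812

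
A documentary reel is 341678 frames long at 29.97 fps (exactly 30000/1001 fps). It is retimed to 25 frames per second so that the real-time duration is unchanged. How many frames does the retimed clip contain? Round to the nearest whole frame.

285016 frames

Frames at target rate = 341678 × (25) / (30000/1001) = 171009839/600 ≈ 285016.398.
Nearest whole frame: 285016.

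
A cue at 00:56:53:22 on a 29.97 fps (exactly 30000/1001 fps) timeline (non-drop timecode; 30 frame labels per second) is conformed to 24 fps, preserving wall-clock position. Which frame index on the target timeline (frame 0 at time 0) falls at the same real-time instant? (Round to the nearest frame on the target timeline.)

Source frame index: (0×3600 + 56×60 + 53) × 30 + 22 = 102412.
Real time: 102412 / (30000/1001) = 25628603/7500 s.
Target frame: (25628603/7500) × (24) = 51257206/625 ≈ 82011.530 → 82012.

frame 82012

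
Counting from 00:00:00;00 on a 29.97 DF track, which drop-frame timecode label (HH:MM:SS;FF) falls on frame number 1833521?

Each 10-minute DF block holds 10 × 60 × 30 − 9 × 2 = 17982 frames. 1833521 ÷ 17982 → 101 full blocks, remainder 17339.
Within the partial block the first minute is 1800 frames and each further minute 1798, so 9 further minute boundaries passed. Total skipped labels = 18 × 101 + 2 × 9 = 1836.
Non-drop label index = 1833521 + 1836 = 1835357; at 30 labels/s that is 16:59:38:17, i.e. DF 16:59:38;17.

16:59:38;17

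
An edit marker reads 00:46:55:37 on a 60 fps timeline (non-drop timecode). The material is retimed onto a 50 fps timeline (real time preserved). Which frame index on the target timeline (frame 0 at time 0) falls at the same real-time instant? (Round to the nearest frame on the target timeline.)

Source frame index: (0×3600 + 46×60 + 55) × 60 + 37 = 168937.
Real time: 168937 / (60) = 168937/60 s.
Target frame: (168937/60) × (50) = 844685/6 ≈ 140780.833 → 140781.

frame 140781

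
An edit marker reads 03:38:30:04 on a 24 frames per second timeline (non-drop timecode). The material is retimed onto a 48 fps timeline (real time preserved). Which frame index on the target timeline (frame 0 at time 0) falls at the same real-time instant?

Source frame index: (3×3600 + 38×60 + 30) × 24 + 4 = 314644.
Real time: 314644 / (24) = 78661/6 s.
Target frame: (78661/6) × (48) = 629288.

frame 629288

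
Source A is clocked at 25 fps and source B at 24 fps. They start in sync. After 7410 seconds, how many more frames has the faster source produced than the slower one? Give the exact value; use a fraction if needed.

A emits 25 × 7410 = 185250 frames; B emits 24 × 7410 = 177840.
Difference = 7410 frames; B is behind A.

7410 frames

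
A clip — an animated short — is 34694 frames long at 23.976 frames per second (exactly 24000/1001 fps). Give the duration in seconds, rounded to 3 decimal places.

Running time = 34694 × 1001/24000 = 17364347/12000 s ≈ 1447.029 s.

1447.029 seconds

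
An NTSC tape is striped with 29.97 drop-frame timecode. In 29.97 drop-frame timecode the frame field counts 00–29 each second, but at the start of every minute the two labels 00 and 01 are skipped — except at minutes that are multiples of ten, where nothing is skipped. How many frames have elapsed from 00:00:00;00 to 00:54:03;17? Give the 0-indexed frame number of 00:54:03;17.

97209

As if non-drop at 30 labels/s: (0 × 3600 + 54 × 60 + 3) × 30 + 17 = 97307.
Minute boundaries passed: 54; those not divisible by 10: 54 − 5 = 49; dropped labels = 2 × 49 = 98.
Actual frame index = 97307 − 98 = 97209.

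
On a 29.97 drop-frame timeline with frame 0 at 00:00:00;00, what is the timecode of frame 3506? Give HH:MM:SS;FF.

00:01:56;28

Ten DF minutes hold 17982 frames, so frame 3506 lies in block 0 (frames 0–17981) with 3506 frames into that block.
The block's first minute is 1800 frames and the rest 1798 each; 3506 frames reaches minute 1, so 0 × 18 + 1 × 2 = 2 labels have been skipped so far.
Adding those back, label number 3506 + 2 = 3508 at 30 labels/s is 116 s + 28 f = 0 h 1 min 56 s frame 28, i.e. 00:01:56;28.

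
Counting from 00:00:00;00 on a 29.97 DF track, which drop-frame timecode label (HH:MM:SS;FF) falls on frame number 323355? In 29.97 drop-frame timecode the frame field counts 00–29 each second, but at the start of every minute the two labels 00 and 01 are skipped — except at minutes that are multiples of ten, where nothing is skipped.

Each 10-minute DF block holds 10 × 60 × 30 − 9 × 2 = 17982 frames. 323355 ÷ 17982 → 17 full blocks, remainder 17661.
Within the partial block the first minute is 1800 frames and each further minute 1798, so 9 further minute boundaries passed. Total skipped labels = 18 × 17 + 2 × 9 = 324.
Non-drop label index = 323355 + 324 = 323679; at 30 labels/s that is 02:59:49:09, i.e. DF 02:59:49;09.

02:59:49;09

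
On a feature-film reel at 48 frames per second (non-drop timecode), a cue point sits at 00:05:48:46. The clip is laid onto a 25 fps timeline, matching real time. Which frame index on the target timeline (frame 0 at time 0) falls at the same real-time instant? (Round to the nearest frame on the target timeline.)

frame 8724

Source frame index: (0×3600 + 5×60 + 48) × 48 + 46 = 16750.
Real time: 16750 / (48) = 8375/24 s.
Target frame: (8375/24) × (25) = 209375/24 ≈ 8723.958 → 8724.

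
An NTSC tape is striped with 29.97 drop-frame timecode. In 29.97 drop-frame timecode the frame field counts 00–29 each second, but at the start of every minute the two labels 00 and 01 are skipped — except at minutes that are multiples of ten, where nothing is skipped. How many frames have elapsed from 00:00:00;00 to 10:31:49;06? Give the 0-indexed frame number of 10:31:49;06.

1136140

As if non-drop at 30 labels/s: (10 × 3600 + 31 × 60 + 49) × 30 + 6 = 1137276.
Minute boundaries passed: 631; those not divisible by 10: 631 − 63 = 568; dropped labels = 2 × 568 = 1136.
Actual frame index = 1137276 − 1136 = 1136140.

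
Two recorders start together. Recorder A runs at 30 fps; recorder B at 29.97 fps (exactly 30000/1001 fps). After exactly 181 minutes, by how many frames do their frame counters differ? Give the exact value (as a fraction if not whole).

325800/1001 frames

181 min = 10860 s.
A emits 30 × 10860 = 325800 frames; B emits 30000/1001 × 10860 = 325800000/1001.
Difference = 325800/1001 frames (≈ 325.4745); B is behind A.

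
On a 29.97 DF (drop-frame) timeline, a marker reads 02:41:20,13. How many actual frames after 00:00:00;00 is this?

290123

As if non-drop at 30 labels/s: (2 × 3600 + 41 × 60 + 20) × 30 + 13 = 290413.
Minute boundaries passed: 161; those not divisible by 10: 161 − 16 = 145; dropped labels = 2 × 145 = 290.
Actual frame index = 290413 − 290 = 290123.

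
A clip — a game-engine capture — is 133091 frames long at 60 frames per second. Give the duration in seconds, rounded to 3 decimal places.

Running time = 133091 × 1/60 = 133091/60 s ≈ 2218.183 s.

2218.183 seconds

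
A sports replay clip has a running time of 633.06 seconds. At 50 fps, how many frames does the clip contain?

Frames = 633.06 × 50 = 31653.

31653 frames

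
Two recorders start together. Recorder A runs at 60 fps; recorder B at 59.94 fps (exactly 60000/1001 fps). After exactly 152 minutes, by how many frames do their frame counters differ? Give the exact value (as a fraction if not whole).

152 min = 9120 s.
A emits 60 × 9120 = 547200 frames; B emits 60000/1001 × 9120 = 547200000/1001.
Difference = 547200/1001 frames (≈ 546.6533); B is behind A.

547200/1001 frames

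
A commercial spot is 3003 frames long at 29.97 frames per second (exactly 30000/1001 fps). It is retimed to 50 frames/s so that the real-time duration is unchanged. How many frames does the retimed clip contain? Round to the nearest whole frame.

Frames at target rate = 3003 × (50) / (30000/1001) = 1002001/200 ≈ 5010.005.
Nearest whole frame: 5010.

5010 frames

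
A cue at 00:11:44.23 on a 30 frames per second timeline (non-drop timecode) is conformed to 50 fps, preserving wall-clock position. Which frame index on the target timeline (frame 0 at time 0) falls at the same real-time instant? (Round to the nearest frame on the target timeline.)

Source frame index: (0×3600 + 11×60 + 44) × 30 + 23 = 21143.
Real time: 21143 / (30) = 21143/30 s.
Target frame: (21143/30) × (50) = 105715/3 ≈ 35238.333 → 35238.

frame 35238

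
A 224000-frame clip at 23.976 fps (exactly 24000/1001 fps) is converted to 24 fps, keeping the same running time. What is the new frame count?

224224 frames

Target frames = source frames × (target rate / source rate) = 224000 × (24)/(24000/1001) = 224000 × 1001/1000 = 224224.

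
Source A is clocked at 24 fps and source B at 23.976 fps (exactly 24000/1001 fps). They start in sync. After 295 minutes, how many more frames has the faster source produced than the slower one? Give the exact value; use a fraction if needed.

424800/1001 frames

295 min = 17700 s.
A emits 24 × 17700 = 424800 frames; B emits 24000/1001 × 17700 = 424800000/1001.
Difference = 424800/1001 frames (≈ 424.3756); B is behind A.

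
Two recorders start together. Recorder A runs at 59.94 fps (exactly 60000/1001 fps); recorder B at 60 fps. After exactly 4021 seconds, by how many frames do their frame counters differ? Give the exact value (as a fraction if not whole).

241260/1001 frames

A emits 60000/1001 × 4021 = 241260000/1001 frames; B emits 60 × 4021 = 241260.
Difference = 241260/1001 frames (≈ 241.0190); B is ahead of A.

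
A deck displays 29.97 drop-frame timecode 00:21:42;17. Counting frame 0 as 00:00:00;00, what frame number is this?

Complete 10-minute blocks: 2, each 17982 frames → 35964.
Remaining 1 whole minute in the current block: 1800 + 0 × 1798 = 1800 frames.
Within the current minute: 42 × 30 + 17 − 2 = 1275 (labels ;00/;01 skipped at this minute). Total = 35964 + 1800 + 1275 = 39039.

39039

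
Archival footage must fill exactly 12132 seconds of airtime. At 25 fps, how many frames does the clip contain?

303300 frames

Frames = 12132 × 25 = 303300.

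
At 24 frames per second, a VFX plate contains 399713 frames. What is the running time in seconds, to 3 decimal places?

16654.708 seconds

Running time = 399713 × 1/24 = 399713/24 s ≈ 16654.708 s.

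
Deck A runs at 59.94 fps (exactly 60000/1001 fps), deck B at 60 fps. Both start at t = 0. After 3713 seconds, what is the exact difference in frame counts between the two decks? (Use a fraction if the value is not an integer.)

A emits 60000/1001 × 3713 = 222780000/1001 frames; B emits 60 × 3713 = 222780.
Difference = 222780/1001 frames (≈ 222.5574); B is ahead of A.

222780/1001 frames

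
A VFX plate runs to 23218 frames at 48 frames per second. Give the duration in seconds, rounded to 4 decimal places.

Running time = 23218 × 1/48 = 11609/24 s ≈ 483.7083 s.

483.7083 seconds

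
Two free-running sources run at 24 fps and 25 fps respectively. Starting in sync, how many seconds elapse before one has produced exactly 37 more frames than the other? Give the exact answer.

The gap grows by |25 − 24| = 1 frame per second.
Time for a 37-frame gap: 37 ÷ (1) = 37 s.

37 seconds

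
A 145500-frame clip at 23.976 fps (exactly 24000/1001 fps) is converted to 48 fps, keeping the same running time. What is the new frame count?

291291 frames

Target frames = source frames × (target rate / source rate) = 145500 × (48)/(24000/1001) = 145500 × 1001/500 = 291291.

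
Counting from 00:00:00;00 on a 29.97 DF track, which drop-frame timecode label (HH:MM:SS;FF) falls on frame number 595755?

Each 10-minute DF block holds 10 × 60 × 30 − 9 × 2 = 17982 frames. 595755 ÷ 17982 → 33 full blocks, remainder 2349.
Within the partial block the first minute is 1800 frames and each further minute 1798, so 1 further minute boundary passed. Total skipped labels = 18 × 33 + 2 × 1 = 596.
Non-drop label index = 595755 + 596 = 596351; at 30 labels/s that is 05:31:18:11, i.e. DF 05:31:18;11.

05:31:18;11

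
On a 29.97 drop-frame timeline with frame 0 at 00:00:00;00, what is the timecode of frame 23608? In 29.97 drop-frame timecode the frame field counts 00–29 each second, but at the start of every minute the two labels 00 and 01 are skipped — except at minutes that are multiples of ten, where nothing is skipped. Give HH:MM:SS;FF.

Ten DF minutes hold 17982 frames, so frame 23608 lies in block 1 (frames 17982–35963) with 5626 frames into that block.
The block's first minute is 1800 frames and the rest 1798 each; 5626 frames reaches minute 3, so 1 × 18 + 3 × 2 = 24 labels have been skipped so far.
Adding those back, label number 23608 + 24 = 23632 at 30 labels/s is 787 s + 22 f = 0 h 13 min 7 s frame 22, i.e. 00:13:07;22.

00:13:07;22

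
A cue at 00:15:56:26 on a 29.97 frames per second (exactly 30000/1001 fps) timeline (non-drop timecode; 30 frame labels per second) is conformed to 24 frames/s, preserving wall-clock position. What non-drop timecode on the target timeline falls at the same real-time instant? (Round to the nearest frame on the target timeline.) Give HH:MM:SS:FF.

00:15:57:20

Source frame index: (0×3600 + 15×60 + 56) × 30 + 26 = 28706.
Real time: 28706 / (30000/1001) = 14367353/15000 s.
Target frame: (14367353/15000) × (24) = 14367353/625 ≈ 22987.765 → 22988.
At 24 labels/s: frame 22988 → 00:15:57:20.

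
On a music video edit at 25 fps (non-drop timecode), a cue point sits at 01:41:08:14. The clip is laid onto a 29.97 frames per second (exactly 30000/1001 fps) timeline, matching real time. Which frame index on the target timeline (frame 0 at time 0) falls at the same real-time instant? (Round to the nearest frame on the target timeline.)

Source frame index: (1×3600 + 41×60 + 8) × 25 + 14 = 151714.
Real time: 151714 / (25) = 151714/25 s.
Target frame: (151714/25) × (30000/1001) = 182056800/1001 ≈ 181874.925 → 181875.

frame 181875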